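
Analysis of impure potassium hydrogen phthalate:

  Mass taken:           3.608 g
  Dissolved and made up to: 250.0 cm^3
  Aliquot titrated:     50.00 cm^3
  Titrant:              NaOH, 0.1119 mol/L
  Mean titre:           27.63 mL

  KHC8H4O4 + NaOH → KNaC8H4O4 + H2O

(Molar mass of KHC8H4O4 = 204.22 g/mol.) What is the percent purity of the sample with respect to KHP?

87.50 %

n(NaOH) per titration = 0.02763 × 0.1119 = 3.092 × 10^-3 mol
n(KHC8H4O4) in each aliquot = 3.092 × 10^-3 mol (1:1 ratio)
n(KHC8H4O4) in the whole flask = 3.092 × 10^-3 × 250.0/50.00 = 0.01546 mol
mass of KHC8H4O4 = 0.01546 × 204.22 = 3.157 g
% KHC8H4O4 = 3.157 / 3.608 × 100 = 87.50 %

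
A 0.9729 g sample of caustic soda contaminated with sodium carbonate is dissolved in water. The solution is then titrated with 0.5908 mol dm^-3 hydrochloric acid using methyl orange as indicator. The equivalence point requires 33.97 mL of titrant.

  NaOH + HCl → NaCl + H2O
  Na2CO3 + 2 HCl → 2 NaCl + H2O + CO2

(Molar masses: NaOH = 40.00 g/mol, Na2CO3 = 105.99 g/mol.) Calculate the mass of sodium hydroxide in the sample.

0.2791 g

n(HCl) = 0.03397 × 0.5908 = 0.02007 mol
Let x = n(NaOH), y = n(Na2CO3).
Titrant: 1x + 2y = 0.02007;  mass: 40.00x + 105.99y = 0.9729
Solving, x = 6.978 × 10^-3 mol, y = 6.546 × 10^-3 mol
mass of NaOH = 6.978 × 10^-3 × 40.00 = 0.2791 g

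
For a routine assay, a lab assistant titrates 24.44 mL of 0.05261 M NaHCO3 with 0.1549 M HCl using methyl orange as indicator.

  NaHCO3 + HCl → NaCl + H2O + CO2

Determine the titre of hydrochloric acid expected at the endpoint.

8.301 mL

n(NaHCO3) = 0.02444 L × 0.05261 mol/L = 1.286 × 10^-3 mol
n(HCl) = 1.286 × 10^-3 mol (1:1 stoichiometry)
V(HCl) = 1.286 × 10^-3 mol / 0.1549 mol/L = 0.008301 L = 8.301 mL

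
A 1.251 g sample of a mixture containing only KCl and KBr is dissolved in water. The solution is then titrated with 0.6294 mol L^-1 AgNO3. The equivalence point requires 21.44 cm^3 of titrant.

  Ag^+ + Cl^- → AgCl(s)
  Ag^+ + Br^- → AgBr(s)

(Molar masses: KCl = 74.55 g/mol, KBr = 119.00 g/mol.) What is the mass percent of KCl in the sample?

47.57 %

n(AgNO3) = 0.02144 × 0.6294 = 0.01349 mol
Let x = n(KCl), y = n(KBr).
Titrant: 1x + 1y = 0.01349;  mass: 74.55x + 119.00y = 1.251
Solving, x = 7.983 × 10^-3 mol, y = 5.512 × 10^-3 mol
mass of KCl = 7.983 × 10^-3 × 74.55 = 0.5951 g
% KCl = 0.5951 / 1.251 × 100 = 47.57 %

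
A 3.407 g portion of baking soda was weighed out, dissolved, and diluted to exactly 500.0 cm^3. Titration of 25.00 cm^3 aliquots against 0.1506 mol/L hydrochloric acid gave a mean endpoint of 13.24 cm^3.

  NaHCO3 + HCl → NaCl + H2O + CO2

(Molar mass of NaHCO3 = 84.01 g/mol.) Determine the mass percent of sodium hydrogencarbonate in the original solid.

n(HCl) per titration = 0.01324 × 0.1506 = 1.994 × 10^-3 mol
n(NaHCO3) in each aliquot = 1.994 × 10^-3 mol (1:1 ratio)
n(NaHCO3) in the whole flask = 1.994 × 10^-3 × 500.0/25.00 = 0.03988 mol
mass of NaHCO3 = 0.03988 × 84.01 = 3.350 g
% NaHCO3 = 3.350 / 3.407 × 100 = 98.33 %

98.33 %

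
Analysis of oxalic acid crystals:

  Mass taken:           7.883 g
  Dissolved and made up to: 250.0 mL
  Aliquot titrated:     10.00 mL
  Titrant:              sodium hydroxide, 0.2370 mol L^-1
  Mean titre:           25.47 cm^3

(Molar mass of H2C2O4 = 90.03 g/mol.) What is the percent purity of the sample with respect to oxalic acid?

86.18 %

H2C2O4 + 2 NaOH → Na2C2O4 + 2 H2O
n(NaOH) per titration = 0.02547 × 0.2370 = 6.036 × 10^-3 mol
From the 1:2 ratio, n(H2C2O4) in each aliquot = 1/2 × 6.036 × 10^-3 = 3.018 × 10^-3 mol
n(H2C2O4) in the whole flask = 3.018 × 10^-3 × 250.0/10.00 = 0.07545 mol
mass of H2C2O4 = 0.07545 × 90.03 = 6.793 g
% H2C2O4 = 6.793 / 7.883 × 100 = 86.18 %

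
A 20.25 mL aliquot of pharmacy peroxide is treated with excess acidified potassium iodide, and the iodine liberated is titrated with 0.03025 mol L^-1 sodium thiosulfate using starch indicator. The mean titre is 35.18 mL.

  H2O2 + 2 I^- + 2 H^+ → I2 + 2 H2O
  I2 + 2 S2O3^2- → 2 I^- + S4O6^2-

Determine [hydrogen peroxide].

n(S2O3^2-) = 0.03518 × 0.03025 = 1.064 × 10^-3 mol
n(I2) = n(S2O3^2-)/2 = 5.321 × 10^-4 mol
n(H2O2) in the aliquot = 5.321 × 10^-4 mol (1:1 ratio)
[H2O2] = 5.321 × 10^-4 / 0.02025 = 0.02628 mol/L

0.02628 mol/L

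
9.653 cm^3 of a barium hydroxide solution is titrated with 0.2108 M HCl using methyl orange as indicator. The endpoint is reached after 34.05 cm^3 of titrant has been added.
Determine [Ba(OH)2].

0.3718 M

Ba(OH)2 + 2 HCl → BaCl2 + 2 H2O
n(HCl) = 0.03405 L × 0.2108 mol/L = 7.178 × 10^-3 mol
From the 1:2 mole ratio, n(Ba(OH)2) = 1/2 × 7.178 × 10^-3 = 3.589 × 10^-3 mol
[Ba(OH)2] = 3.589 × 10^-3 mol / 0.009653 L = 0.3718 mol/L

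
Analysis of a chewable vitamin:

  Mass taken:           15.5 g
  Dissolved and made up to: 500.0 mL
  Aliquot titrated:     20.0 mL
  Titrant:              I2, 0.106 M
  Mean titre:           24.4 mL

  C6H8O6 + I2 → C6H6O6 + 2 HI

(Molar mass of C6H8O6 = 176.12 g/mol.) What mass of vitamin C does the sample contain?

11.4 g

n(I2) per titration = 0.0244 × 0.106 = 2.59 × 10^-3 mol
n(C6H8O6) in each aliquot = 2.59 × 10^-3 mol (1:1 ratio)
n(C6H8O6) in the whole flask = 2.59 × 10^-3 × 500.0/20.0 = 0.0647 mol
mass of C6H8O6 = 0.0647 × 176.12 = 11.4 g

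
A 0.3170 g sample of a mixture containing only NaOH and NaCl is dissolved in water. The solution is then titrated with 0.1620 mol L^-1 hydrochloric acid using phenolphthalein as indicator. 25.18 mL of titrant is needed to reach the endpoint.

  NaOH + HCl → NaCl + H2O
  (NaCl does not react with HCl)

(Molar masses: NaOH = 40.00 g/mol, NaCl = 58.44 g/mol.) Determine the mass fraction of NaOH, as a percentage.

51.47 %

n(HCl) = 0.02518 × 0.1620 = 4.079 × 10^-3 mol
Let x = n(NaOH), y = n(NaCl).
Titrant: 1x = 4.079 × 10^-3;  mass: 40.00x + 58.44y = 0.3170
Solving, x = 4.079 × 10^-3 mol, y = 2.632 × 10^-3 mol
mass of NaOH = 4.079 × 10^-3 × 40.00 = 0.1632 g
% NaOH = 0.1632 / 0.3170 × 100 = 51.47 %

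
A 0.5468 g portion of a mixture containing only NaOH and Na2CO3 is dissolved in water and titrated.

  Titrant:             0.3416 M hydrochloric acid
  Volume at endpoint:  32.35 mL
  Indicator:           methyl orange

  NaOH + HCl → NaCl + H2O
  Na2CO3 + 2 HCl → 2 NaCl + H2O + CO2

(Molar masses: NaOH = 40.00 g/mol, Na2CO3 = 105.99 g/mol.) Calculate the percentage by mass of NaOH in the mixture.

n(HCl) = 0.03235 × 0.3416 = 0.01105 mol
Let x = n(NaOH), y = n(Na2CO3).
Titrant: 1x + 2y = 0.01105;  mass: 40.00x + 105.99y = 0.5468
Solving, x = 2.988 × 10^-3 mol, y = 4.031 × 10^-3 mol
mass of NaOH = 2.988 × 10^-3 × 40.00 = 0.1195 g
% NaOH = 0.1195 / 0.5468 × 100 = 21.86 %

21.86 %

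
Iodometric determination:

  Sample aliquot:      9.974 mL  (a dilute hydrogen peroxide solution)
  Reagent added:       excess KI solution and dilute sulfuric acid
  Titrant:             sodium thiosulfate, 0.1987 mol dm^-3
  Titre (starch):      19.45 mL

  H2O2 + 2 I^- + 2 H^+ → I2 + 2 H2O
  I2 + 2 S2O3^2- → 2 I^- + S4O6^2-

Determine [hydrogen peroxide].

n(S2O3^2-) = 0.01945 × 0.1987 = 3.865 × 10^-3 mol
n(I2) = n(S2O3^2-)/2 = 1.932 × 10^-3 mol
n(H2O2) in the aliquot = 1.932 × 10^-3 mol (1:1 ratio)
[H2O2] = 1.932 × 10^-3 / 0.009974 = 0.1937 mol/L

0.1937 mol/L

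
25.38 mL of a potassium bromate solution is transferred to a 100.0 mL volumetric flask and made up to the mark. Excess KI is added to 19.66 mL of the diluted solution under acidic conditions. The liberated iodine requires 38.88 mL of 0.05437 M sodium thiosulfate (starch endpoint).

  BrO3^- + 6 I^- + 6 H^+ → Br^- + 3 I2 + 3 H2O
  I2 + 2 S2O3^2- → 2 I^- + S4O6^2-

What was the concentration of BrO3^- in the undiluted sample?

n(S2O3^2-) = 0.03888 × 0.05437 = 2.114 × 10^-3 mol
n(I2) = n(S2O3^2-)/2 = 1.057 × 10^-3 mol
From the 1:3 ratio, n(BrO3^-) in the aliquot = 1/3 × 1.057 × 10^-3 = 3.523 × 10^-4 mol
[BrO3^-]_dilute = 3.523 × 10^-4 / 0.01966 = 0.01792 mol/L
[BrO3^-]_original = 0.01792 × 100.0/25.38 = 0.07061 mol/L

0.07061 M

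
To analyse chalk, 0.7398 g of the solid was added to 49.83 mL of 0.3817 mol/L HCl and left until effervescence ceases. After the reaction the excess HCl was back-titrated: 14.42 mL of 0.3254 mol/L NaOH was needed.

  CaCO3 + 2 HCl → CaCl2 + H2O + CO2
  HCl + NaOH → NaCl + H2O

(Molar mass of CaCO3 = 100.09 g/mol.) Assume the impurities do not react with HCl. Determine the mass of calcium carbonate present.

n(HCl) added = 0.04983 × 0.3817 = 0.01902 mol
n(NaOH) used in back-titration = 0.01442 × 0.3254 = 4.692 × 10^-3 mol
n(HCl) left over = 4.692 × 10^-3 mol (1:1 ratio)
n(HCl) consumed by analyte = 0.01902 − 4.692 × 10^-3 = 0.01433 mol
From the 1:2 ratio, n(CaCO3) = 1/2 × 0.01433 = 7.164 × 10^-3 mol
mass of CaCO3 = 7.164 × 10^-3 × 100.09 = 0.7170 g

0.7170 g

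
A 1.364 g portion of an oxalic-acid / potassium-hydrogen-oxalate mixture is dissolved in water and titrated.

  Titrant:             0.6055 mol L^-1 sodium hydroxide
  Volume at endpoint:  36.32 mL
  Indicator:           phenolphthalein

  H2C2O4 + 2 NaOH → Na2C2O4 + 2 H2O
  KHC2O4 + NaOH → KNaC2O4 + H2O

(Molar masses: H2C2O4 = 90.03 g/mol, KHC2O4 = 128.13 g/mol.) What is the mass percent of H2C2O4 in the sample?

n(NaOH) = 0.03632 × 0.6055 = 0.02199 mol
Let x = n(H2C2O4), y = n(KHC2O4).
Titrant: 2x + 1y = 0.02199;  mass: 90.03x + 128.13y = 1.364
Solving, x = 8.746 × 10^-3 mol, y = 4.500 × 10^-3 mol
mass of H2C2O4 = 8.746 × 10^-3 × 90.03 = 0.7874 g
% H2C2O4 = 0.7874 / 1.364 × 100 = 57.73 %

57.73 %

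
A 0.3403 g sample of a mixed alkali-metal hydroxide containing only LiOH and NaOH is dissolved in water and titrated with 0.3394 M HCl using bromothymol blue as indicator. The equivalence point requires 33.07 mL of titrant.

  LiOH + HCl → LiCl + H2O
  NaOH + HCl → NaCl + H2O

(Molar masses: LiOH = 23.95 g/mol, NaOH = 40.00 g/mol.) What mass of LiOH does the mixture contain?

n(HCl) = 0.03307 × 0.3394 = 0.01122 mol
Let x = n(LiOH), y = n(NaOH).
Titrant: 1x + 1y = 0.01122;  mass: 23.95x + 40.00y = 0.3403
Solving, x = 6.770 × 10^-3 mol, y = 4.454 × 10^-3 mol
mass of LiOH = 6.770 × 10^-3 × 23.95 = 0.1621 g

0.1621 g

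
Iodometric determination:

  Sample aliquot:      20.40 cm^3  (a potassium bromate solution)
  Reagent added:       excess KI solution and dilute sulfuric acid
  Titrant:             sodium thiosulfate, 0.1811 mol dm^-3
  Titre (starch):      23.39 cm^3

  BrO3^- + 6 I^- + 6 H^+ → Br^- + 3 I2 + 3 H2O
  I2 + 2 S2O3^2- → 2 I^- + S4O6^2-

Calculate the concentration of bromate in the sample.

n(S2O3^2-) = 0.02339 × 0.1811 = 4.236 × 10^-3 mol
n(I2) = n(S2O3^2-)/2 = 2.118 × 10^-3 mol
From the 1:3 ratio, n(BrO3^-) in the aliquot = 1/3 × 2.118 × 10^-3 = 7.060 × 10^-4 mol
[BrO3^-] = 7.060 × 10^-4 / 0.02040 = 0.03461 mol/L

0.03461 mol/L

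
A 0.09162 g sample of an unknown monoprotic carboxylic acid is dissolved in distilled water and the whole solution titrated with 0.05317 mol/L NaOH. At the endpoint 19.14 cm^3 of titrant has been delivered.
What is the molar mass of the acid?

n(NaOH) = 0.01914 L × 0.05317 mol/L = 1.018 × 10^-3 mol
n(HA) = 1.018 × 10^-3 mol (1:1 ratio)
M = m / n = 0.09162 g / 1.018 × 10^-3 mol = 90.03 g/mol

90.03 g/mol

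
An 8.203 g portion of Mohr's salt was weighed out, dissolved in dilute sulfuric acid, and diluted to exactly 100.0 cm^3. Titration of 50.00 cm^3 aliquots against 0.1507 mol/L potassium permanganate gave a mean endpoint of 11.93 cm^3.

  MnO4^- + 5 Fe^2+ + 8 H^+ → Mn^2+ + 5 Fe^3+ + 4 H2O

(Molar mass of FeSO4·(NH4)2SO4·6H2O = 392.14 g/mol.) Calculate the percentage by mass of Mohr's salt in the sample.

85.95 %

n(KMnO4) per titration = 0.01193 × 0.1507 = 1.798 × 10^-3 mol
From the 5:1 ratio, n(FeSO4·(NH4)2SO4·6H2O) in each aliquot = 5/1 × 1.798 × 10^-3 = 8.989 × 10^-3 mol
n(FeSO4·(NH4)2SO4·6H2O) in the whole flask = 8.989 × 10^-3 × 100.0/50.00 = 0.01798 mol
mass of FeSO4·(NH4)2SO4·6H2O = 0.01798 × 392.14 = 7.050 g
% FeSO4·(NH4)2SO4·6H2O = 7.050 / 8.203 × 100 = 85.95 %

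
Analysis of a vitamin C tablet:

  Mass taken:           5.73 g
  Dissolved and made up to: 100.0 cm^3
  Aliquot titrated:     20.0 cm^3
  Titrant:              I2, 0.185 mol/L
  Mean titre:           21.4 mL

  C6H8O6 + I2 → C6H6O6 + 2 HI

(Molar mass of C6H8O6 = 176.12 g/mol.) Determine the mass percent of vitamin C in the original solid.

n(I2) per titration = 0.0214 × 0.185 = 3.96 × 10^-3 mol
n(C6H8O6) in each aliquot = 3.96 × 10^-3 mol (1:1 ratio)
n(C6H8O6) in the whole flask = 3.96 × 10^-3 × 100.0/20.0 = 0.0198 mol
mass of C6H8O6 = 0.0198 × 176.12 = 3.49 g
% C6H8O6 = 3.49 / 5.73 × 100 = 60.8 %

60.8 %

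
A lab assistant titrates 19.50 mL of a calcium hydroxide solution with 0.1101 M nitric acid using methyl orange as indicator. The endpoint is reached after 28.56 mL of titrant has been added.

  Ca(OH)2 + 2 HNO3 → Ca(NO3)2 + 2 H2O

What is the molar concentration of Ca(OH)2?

n(HNO3) = 0.02856 L × 0.1101 mol/L = 3.144 × 10^-3 mol
From the 1:2 mole ratio, n(Ca(OH)2) = 1/2 × 3.144 × 10^-3 = 1.572 × 10^-3 mol
[Ca(OH)2] = 1.572 × 10^-3 mol / 0.01950 L = 0.08063 mol/L

0.08063 M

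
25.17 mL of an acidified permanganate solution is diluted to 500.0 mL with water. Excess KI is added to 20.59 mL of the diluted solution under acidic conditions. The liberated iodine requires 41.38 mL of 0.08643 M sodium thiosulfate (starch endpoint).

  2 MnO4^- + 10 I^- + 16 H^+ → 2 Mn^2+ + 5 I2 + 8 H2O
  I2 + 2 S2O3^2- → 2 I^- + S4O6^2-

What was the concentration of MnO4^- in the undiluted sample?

n(S2O3^2-) = 0.04138 × 0.08643 = 3.576 × 10^-3 mol
n(I2) = n(S2O3^2-)/2 = 1.788 × 10^-3 mol
From the 2:5 ratio, n(MnO4^-) in the aliquot = 2/5 × 1.788 × 10^-3 = 7.153 × 10^-4 mol
[MnO4^-]_dilute = 7.153 × 10^-4 / 0.02059 = 0.03474 mol/L
[MnO4^-]_original = 0.03474 × 500.0/25.17 = 0.6901 mol/L

0.6901 M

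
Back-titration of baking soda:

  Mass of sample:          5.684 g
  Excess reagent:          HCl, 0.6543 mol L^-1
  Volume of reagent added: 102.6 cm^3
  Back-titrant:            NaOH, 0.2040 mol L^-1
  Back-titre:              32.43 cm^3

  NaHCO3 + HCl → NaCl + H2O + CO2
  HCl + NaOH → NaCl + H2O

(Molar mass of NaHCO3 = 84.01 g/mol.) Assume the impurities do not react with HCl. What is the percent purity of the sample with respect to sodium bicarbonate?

n(HCl) added = 0.1026 × 0.6543 = 0.06713 mol
n(NaOH) used in back-titration = 0.03243 × 0.2040 = 6.616 × 10^-3 mol
n(HCl) left over = 6.616 × 10^-3 mol (1:1 ratio)
n(HCl) consumed by analyte = 0.06713 − 6.616 × 10^-3 = 0.06052 mol
n(NaHCO3) = 0.06052 mol (1:1 ratio)
mass of NaHCO3 = 0.06052 × 84.01 = 5.084 g
% NaHCO3 = 5.084 / 5.684 × 100 = 89.44 %

89.44 %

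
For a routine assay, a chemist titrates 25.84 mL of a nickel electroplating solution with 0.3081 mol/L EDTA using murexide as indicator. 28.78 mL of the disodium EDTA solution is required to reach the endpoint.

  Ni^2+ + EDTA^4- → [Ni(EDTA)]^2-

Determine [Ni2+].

n(EDTA) = 0.02878 L × 0.3081 mol/L = 8.867 × 10^-3 mol
n(Ni2+) = 8.867 × 10^-3 mol (1:1 mole ratio)
[Ni2+] = 8.867 × 10^-3 mol / 0.02584 L = 0.3432 mol/L

0.3432 mol/L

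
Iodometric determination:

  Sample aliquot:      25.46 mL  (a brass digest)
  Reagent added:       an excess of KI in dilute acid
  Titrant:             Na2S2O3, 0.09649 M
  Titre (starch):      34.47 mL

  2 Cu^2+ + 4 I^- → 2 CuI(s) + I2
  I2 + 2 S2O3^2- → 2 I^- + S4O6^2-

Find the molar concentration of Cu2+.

n(S2O3^2-) = 0.03447 × 0.09649 = 3.326 × 10^-3 mol
n(I2) = n(S2O3^2-)/2 = 1.663 × 10^-3 mol
From the 2:1 ratio, n(Cu2+) in the aliquot = 2/1 × 1.663 × 10^-3 = 3.326 × 10^-3 mol
[Cu2+] = 3.326 × 10^-3 / 0.02546 = 0.1306 mol/L

0.1306 M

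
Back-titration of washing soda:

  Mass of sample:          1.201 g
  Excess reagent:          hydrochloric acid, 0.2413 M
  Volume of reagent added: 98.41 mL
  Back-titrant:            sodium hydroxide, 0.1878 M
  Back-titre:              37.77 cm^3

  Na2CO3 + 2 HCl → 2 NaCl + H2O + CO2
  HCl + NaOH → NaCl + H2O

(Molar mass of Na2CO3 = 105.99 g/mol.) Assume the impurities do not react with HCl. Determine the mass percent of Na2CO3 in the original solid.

73.48 %

n(HCl) added = 0.09841 × 0.2413 = 0.02375 mol
n(NaOH) used in back-titration = 0.03777 × 0.1878 = 7.093 × 10^-3 mol
n(HCl) left over = 7.093 × 10^-3 mol (1:1 ratio)
n(HCl) consumed by analyte = 0.02375 − 7.093 × 10^-3 = 0.01665 mol
From the 1:2 ratio, n(Na2CO3) = 1/2 × 0.01665 = 8.327 × 10^-3 mol
mass of Na2CO3 = 8.327 × 10^-3 × 105.99 = 0.8825 g
% Na2CO3 = 0.8825 / 1.201 × 100 = 73.48 %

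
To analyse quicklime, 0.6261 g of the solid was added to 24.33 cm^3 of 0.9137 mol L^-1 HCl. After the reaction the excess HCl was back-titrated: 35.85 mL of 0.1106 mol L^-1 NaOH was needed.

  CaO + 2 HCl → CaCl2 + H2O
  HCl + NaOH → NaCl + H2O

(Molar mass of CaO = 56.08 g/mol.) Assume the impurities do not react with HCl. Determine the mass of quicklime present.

n(HCl) added = 0.02433 × 0.9137 = 0.02223 mol
n(NaOH) used in back-titration = 0.03585 × 0.1106 = 3.965 × 10^-3 mol
n(HCl) left over = 3.965 × 10^-3 mol (1:1 ratio)
n(HCl) consumed by analyte = 0.02223 − 3.965 × 10^-3 = 0.01827 mol
From the 1:2 ratio, n(CaO) = 1/2 × 0.01827 = 9.133 × 10^-3 mol
mass of CaO = 9.133 × 10^-3 × 56.08 = 0.5122 g

0.5122 g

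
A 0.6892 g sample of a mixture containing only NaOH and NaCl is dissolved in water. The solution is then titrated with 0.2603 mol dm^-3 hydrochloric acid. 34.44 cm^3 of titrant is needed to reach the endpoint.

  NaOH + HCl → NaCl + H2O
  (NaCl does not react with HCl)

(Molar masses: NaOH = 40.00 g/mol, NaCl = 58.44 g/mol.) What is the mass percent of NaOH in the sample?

52.03 %

n(HCl) = 0.03444 × 0.2603 = 8.965 × 10^-3 mol
Let x = n(NaOH), y = n(NaCl).
Titrant: 1x = 8.965 × 10^-3;  mass: 40.00x + 58.44y = 0.6892
Solving, x = 8.965 × 10^-3 mol, y = 5.657 × 10^-3 mol
mass of NaOH = 8.965 × 10^-3 × 40.00 = 0.3586 g
% NaOH = 0.3586 / 0.6892 × 100 = 52.03 %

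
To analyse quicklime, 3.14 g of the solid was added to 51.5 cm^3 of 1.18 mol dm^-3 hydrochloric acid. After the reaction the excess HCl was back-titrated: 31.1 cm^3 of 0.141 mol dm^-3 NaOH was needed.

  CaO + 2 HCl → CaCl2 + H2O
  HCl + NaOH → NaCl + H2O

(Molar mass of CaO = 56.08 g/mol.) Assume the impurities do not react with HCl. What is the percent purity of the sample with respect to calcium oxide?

50.4 %

n(HCl) added = 0.0515 × 1.18 = 0.0608 mol
n(NaOH) used in back-titration = 0.0311 × 0.141 = 4.39 × 10^-3 mol
n(HCl) left over = 4.39 × 10^-3 mol (1:1 ratio)
n(HCl) consumed by analyte = 0.0608 − 4.39 × 10^-3 = 0.0564 mol
From the 1:2 ratio, n(CaO) = 1/2 × 0.0564 = 0.0282 mol
mass of CaO = 0.0282 × 56.08 = 1.58 g
% CaO = 1.58 / 3.14 × 100 = 50.4 %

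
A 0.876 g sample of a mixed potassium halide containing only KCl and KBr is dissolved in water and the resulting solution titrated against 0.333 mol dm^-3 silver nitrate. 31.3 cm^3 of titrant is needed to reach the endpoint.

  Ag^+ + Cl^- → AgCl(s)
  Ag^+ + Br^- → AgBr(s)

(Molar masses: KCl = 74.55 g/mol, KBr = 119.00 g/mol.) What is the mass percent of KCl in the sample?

69.8 %

n(AgNO3) = 0.0313 × 0.333 = 0.0104 mol
Let x = n(KCl), y = n(KBr).
Titrant: 1x + 1y = 0.0104;  mass: 74.55x + 119.00y = 0.876
Solving, x = 8.20 × 10^-3 mol, y = 2.23 × 10^-3 mol
mass of KCl = 8.20 × 10^-3 × 74.55 = 0.611 g
% KCl = 0.611 / 0.876 × 100 = 69.8 %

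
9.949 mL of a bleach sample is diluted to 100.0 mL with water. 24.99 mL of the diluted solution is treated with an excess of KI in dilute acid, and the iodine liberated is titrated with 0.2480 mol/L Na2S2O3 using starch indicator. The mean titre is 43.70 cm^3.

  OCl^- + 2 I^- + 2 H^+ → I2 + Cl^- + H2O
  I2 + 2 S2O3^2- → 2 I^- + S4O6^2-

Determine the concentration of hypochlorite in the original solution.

2.180 mol/L

n(S2O3^2-) = 0.04370 × 0.2480 = 0.01084 mol
n(I2) = n(S2O3^2-)/2 = 5.419 × 10^-3 mol
n(OCl^-) in the aliquot = 5.419 × 10^-3 mol (1:1 ratio)
[OCl^-]_dilute = 5.419 × 10^-3 / 0.02499 = 0.2168 mol/L
[OCl^-]_original = 0.2168 × 100.0/9.949 = 2.180 mol/L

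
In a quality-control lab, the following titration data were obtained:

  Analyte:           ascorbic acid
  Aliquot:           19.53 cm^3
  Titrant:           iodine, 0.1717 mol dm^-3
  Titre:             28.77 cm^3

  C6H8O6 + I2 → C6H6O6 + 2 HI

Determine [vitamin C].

0.2529 mol/L

n(I2) = 0.02877 L × 0.1717 mol/L = 4.940 × 10^-3 mol
n(C6H8O6) = 4.940 × 10^-3 mol (1:1 mole ratio)
[C6H8O6] = 4.940 × 10^-3 mol / 0.01953 L = 0.2529 mol/L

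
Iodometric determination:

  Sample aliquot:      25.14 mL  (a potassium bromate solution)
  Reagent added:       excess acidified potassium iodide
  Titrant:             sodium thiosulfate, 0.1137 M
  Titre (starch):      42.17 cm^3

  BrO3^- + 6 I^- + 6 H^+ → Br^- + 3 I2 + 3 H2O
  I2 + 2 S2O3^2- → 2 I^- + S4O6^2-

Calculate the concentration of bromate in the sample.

0.03179 M

n(S2O3^2-) = 0.04217 × 0.1137 = 4.795 × 10^-3 mol
n(I2) = n(S2O3^2-)/2 = 2.397 × 10^-3 mol
From the 1:3 ratio, n(BrO3^-) in the aliquot = 1/3 × 2.397 × 10^-3 = 7.991 × 10^-4 mol
[BrO3^-] = 7.991 × 10^-4 / 0.02514 = 0.03179 mol/L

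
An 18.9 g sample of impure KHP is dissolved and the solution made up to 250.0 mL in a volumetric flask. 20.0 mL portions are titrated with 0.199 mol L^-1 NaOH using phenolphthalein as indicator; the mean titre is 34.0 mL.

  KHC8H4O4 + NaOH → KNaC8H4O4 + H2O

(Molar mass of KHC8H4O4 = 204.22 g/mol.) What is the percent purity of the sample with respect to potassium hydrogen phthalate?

n(NaOH) per titration = 0.0340 × 0.199 = 6.77 × 10^-3 mol
n(KHC8H4O4) in each aliquot = 6.77 × 10^-3 mol (1:1 ratio)
n(KHC8H4O4) in the whole flask = 6.77 × 10^-3 × 250.0/20.0 = 0.0846 mol
mass of KHC8H4O4 = 0.0846 × 204.22 = 17.3 g
% KHC8H4O4 = 17.3 / 18.9 × 100 = 91.4 %

91.4 %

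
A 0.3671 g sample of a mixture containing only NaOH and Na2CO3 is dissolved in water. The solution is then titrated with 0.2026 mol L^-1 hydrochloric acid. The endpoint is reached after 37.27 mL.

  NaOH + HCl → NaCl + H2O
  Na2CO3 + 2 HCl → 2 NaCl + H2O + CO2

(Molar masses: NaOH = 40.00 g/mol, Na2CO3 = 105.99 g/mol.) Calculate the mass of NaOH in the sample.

n(HCl) = 0.03727 × 0.2026 = 7.551 × 10^-3 mol
Let x = n(NaOH), y = n(Na2CO3).
Titrant: 1x + 2y = 7.551 × 10^-3;  mass: 40.00x + 105.99y = 0.3671
Solving, x = 2.544 × 10^-3 mol, y = 2.503 × 10^-3 mol
mass of NaOH = 2.544 × 10^-3 × 40.00 = 0.1018 g

0.1018 g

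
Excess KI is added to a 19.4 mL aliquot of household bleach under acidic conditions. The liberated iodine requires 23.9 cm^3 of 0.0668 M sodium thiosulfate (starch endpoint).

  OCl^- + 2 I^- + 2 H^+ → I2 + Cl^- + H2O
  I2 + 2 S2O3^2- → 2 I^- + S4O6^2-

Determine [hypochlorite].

n(S2O3^2-) = 0.0239 × 0.0668 = 1.60 × 10^-3 mol
n(I2) = n(S2O3^2-)/2 = 7.98 × 10^-4 mol
n(OCl^-) in the aliquot = 7.98 × 10^-4 mol (1:1 ratio)
[OCl^-] = 7.98 × 10^-4 / 0.0194 = 0.0411 mol/L

0.0411 M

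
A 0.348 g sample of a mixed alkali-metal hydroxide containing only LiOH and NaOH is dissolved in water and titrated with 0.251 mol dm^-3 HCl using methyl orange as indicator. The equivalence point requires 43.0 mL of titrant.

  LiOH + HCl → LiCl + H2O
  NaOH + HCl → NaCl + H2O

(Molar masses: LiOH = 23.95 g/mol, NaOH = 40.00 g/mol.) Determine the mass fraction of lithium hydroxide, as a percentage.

35.9 %

n(HCl) = 0.0430 × 0.251 = 0.0108 mol
Let x = n(LiOH), y = n(NaOH).
Titrant: 1x + 1y = 0.0108;  mass: 23.95x + 40.00y = 0.348
Solving, x = 5.22 × 10^-3 mol, y = 5.58 × 10^-3 mol
mass of LiOH = 5.22 × 10^-3 × 23.95 = 0.125 g
% LiOH = 0.125 / 0.348 × 100 = 35.9 %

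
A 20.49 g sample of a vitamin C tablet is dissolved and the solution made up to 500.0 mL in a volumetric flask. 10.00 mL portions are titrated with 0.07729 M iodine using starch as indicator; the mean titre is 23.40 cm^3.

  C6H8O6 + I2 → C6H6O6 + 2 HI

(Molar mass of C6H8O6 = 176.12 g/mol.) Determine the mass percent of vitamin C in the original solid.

77.73 %

n(I2) per titration = 0.02340 × 0.07729 = 1.809 × 10^-3 mol
n(C6H8O6) in each aliquot = 1.809 × 10^-3 mol (1:1 ratio)
n(C6H8O6) in the whole flask = 1.809 × 10^-3 × 500.0/10.00 = 0.09043 mol
mass of C6H8O6 = 0.09043 × 176.12 = 15.93 g
% C6H8O6 = 15.93 / 20.49 × 100 = 77.73 %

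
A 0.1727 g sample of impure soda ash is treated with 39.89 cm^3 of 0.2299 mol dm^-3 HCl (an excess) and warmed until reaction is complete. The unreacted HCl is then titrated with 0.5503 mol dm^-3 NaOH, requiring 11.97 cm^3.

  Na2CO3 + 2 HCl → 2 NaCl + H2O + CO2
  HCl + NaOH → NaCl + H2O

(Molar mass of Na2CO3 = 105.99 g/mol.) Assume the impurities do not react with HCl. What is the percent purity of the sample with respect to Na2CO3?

n(HCl) added = 0.03989 × 0.2299 = 9.171 × 10^-3 mol
n(NaOH) used in back-titration = 0.01197 × 0.5503 = 6.587 × 10^-3 mol
n(HCl) left over = 6.587 × 10^-3 mol (1:1 ratio)
n(HCl) consumed by analyte = 9.171 × 10^-3 − 6.587 × 10^-3 = 2.584 × 10^-3 mol
From the 1:2 ratio, n(Na2CO3) = 1/2 × 2.584 × 10^-3 = 1.292 × 10^-3 mol
mass of Na2CO3 = 1.292 × 10^-3 × 105.99 = 0.1369 g
% Na2CO3 = 0.1369 / 0.1727 × 100 = 79.28 %

79.28 %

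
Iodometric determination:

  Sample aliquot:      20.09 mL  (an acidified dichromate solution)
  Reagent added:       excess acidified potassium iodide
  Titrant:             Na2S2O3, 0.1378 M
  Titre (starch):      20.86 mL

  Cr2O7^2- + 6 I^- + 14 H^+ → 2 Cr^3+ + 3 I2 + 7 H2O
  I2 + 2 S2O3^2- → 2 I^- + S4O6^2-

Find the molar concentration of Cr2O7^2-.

n(S2O3^2-) = 0.02086 × 0.1378 = 2.875 × 10^-3 mol
n(I2) = n(S2O3^2-)/2 = 1.437 × 10^-3 mol
From the 1:3 ratio, n(Cr2O7^2-) in the aliquot = 1/3 × 1.437 × 10^-3 = 4.791 × 10^-4 mol
[Cr2O7^2-] = 4.791 × 10^-4 / 0.02009 = 0.02385 mol/L

0.02385 M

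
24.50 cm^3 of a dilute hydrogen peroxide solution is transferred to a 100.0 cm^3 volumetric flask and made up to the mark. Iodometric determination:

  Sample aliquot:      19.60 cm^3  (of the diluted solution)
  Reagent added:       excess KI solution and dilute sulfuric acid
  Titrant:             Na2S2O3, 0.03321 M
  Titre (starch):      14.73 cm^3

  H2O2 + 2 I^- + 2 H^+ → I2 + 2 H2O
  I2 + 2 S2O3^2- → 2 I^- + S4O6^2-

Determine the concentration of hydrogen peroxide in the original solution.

n(S2O3^2-) = 0.01473 × 0.03321 = 4.892 × 10^-4 mol
n(I2) = n(S2O3^2-)/2 = 2.446 × 10^-4 mol
n(H2O2) in the aliquot = 2.446 × 10^-4 mol (1:1 ratio)
[H2O2]_dilute = 2.446 × 10^-4 / 0.01960 = 0.01248 mol/L
[H2O2]_original = 0.01248 × 100.0/24.50 = 0.05094 mol/L

0.05094 M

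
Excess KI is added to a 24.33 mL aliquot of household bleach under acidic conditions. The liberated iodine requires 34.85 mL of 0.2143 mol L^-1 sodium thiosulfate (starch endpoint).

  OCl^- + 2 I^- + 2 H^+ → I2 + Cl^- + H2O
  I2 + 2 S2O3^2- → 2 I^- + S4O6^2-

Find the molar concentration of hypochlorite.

n(S2O3^2-) = 0.03485 × 0.2143 = 7.468 × 10^-3 mol
n(I2) = n(S2O3^2-)/2 = 3.734 × 10^-3 mol
n(OCl^-) in the aliquot = 3.734 × 10^-3 mol (1:1 ratio)
[OCl^-] = 3.734 × 10^-3 / 0.02433 = 0.1535 mol/L

0.1535 mol/L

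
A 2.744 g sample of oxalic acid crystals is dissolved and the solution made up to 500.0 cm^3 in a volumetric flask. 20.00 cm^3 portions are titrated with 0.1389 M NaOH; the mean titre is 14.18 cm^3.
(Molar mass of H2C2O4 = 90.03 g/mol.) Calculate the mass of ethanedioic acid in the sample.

H2C2O4 + 2 NaOH → Na2C2O4 + 2 H2O
n(NaOH) per titration = 0.01418 × 0.1389 = 1.970 × 10^-3 mol
From the 1:2 ratio, n(H2C2O4) in each aliquot = 1/2 × 1.970 × 10^-3 = 9.848 × 10^-4 mol
n(H2C2O4) in the whole flask = 9.848 × 10^-4 × 500.0/20.00 = 0.02462 mol
mass of H2C2O4 = 0.02462 × 90.03 = 2.217 g

2.217 g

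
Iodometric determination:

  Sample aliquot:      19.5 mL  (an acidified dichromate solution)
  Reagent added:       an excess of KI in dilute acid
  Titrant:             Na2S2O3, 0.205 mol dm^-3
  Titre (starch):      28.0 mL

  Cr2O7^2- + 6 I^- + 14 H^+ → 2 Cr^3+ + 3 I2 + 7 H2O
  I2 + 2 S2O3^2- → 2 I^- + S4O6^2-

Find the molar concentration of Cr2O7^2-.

0.0491 mol/L

n(S2O3^2-) = 0.0280 × 0.205 = 5.74 × 10^-3 mol
n(I2) = n(S2O3^2-)/2 = 2.87 × 10^-3 mol
From the 1:3 ratio, n(Cr2O7^2-) in the aliquot = 1/3 × 2.87 × 10^-3 = 9.57 × 10^-4 mol
[Cr2O7^2-] = 9.57 × 10^-4 / 0.0195 = 0.0491 mol/L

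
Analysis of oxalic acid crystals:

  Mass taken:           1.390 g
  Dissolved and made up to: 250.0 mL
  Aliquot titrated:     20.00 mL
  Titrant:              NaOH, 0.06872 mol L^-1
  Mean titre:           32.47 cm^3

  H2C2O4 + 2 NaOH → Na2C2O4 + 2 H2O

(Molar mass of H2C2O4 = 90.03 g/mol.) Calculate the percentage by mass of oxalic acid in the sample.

n(NaOH) per titration = 0.03247 × 0.06872 = 2.231 × 10^-3 mol
From the 1:2 ratio, n(H2C2O4) in each aliquot = 1/2 × 2.231 × 10^-3 = 1.116 × 10^-3 mol
n(H2C2O4) in the whole flask = 1.116 × 10^-3 × 250.0/20.00 = 0.01395 mol
mass of H2C2O4 = 0.01395 × 90.03 = 1.256 g
% H2C2O4 = 1.256 / 1.390 × 100 = 90.33 %

90.33 %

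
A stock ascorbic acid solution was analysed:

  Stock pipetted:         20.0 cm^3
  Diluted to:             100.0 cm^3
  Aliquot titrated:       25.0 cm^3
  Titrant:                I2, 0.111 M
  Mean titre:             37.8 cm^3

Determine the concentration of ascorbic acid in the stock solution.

C6H8O6 + I2 → C6H6O6 + 2 HI
n(I2) = 0.0378 × 0.111 = 4.20 × 10^-3 mol
n(C6H8O6) in the aliquot = 4.20 × 10^-3 mol (1:1 ratio)
[C6H8O6]_dilute = 4.20 × 10^-3 / 0.0250 = 0.168 mol/L
Dilution factor = 100.0 / 20.0 = 5.000
[C6H8O6]_stock = 0.168 × 5.000 = 0.839 mol/L

0.839 M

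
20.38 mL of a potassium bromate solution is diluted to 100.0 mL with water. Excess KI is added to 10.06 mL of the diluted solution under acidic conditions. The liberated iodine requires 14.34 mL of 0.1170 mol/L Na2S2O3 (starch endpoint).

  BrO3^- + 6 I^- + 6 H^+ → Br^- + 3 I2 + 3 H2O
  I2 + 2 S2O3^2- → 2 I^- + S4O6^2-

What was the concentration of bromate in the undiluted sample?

0.1364 mol/L

n(S2O3^2-) = 0.01434 × 0.1170 = 1.678 × 10^-3 mol
n(I2) = n(S2O3^2-)/2 = 8.389 × 10^-4 mol
From the 1:3 ratio, n(BrO3^-) in the aliquot = 1/3 × 8.389 × 10^-4 = 2.796 × 10^-4 mol
[BrO3^-]_dilute = 2.796 × 10^-4 / 0.01006 = 0.02780 mol/L
[BrO3^-]_original = 0.02780 × 100.0/20.38 = 0.1364 mol/L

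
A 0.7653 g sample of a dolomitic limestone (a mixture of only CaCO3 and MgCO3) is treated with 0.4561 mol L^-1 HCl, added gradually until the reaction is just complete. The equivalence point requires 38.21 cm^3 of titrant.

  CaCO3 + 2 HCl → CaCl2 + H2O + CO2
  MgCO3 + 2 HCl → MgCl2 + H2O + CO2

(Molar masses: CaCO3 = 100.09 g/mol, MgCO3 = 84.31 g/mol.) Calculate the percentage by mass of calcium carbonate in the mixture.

n(HCl) = 0.03821 × 0.4561 = 0.01743 mol
Let x = n(CaCO3), y = n(MgCO3).
Titrant: 2x + 2y = 0.01743;  mass: 100.09x + 84.31y = 0.7653
Solving, x = 1.942 × 10^-3 mol, y = 6.772 × 10^-3 mol
mass of CaCO3 = 1.942 × 10^-3 × 100.09 = 0.1943 g
% CaCO3 = 0.1943 / 0.7653 × 100 = 25.39 %

25.39 %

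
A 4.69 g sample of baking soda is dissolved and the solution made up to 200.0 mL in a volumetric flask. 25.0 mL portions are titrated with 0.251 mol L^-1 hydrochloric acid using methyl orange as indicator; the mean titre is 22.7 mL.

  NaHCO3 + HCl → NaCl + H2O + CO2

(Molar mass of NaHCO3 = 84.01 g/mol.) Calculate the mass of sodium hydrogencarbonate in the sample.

3.83 g

n(HCl) per titration = 0.0227 × 0.251 = 5.70 × 10^-3 mol
n(NaHCO3) in each aliquot = 5.70 × 10^-3 mol (1:1 ratio)
n(NaHCO3) in the whole flask = 5.70 × 10^-3 × 200.0/25.0 = 0.0456 mol
mass of NaHCO3 = 0.0456 × 84.01 = 3.83 g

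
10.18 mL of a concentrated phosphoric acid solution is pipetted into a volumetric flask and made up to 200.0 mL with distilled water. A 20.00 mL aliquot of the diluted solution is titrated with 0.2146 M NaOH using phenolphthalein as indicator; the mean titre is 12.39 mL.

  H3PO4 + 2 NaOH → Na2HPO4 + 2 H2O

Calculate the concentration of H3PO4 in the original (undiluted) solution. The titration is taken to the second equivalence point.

1.306 M

n(NaOH) = 0.01239 × 0.2146 = 2.659 × 10^-3 mol
From the 1:2 ratio, n(H3PO4) in the aliquot = 1/2 × 2.659 × 10^-3 = 1.329 × 10^-3 mol
[H3PO4]_dilute = 1.329 × 10^-3 / 0.02000 = 0.06647 mol/L
Dilution factor = 200.0 / 10.18 = 19.65
[H3PO4]_stock = 0.06647 × 19.65 = 1.306 mol/L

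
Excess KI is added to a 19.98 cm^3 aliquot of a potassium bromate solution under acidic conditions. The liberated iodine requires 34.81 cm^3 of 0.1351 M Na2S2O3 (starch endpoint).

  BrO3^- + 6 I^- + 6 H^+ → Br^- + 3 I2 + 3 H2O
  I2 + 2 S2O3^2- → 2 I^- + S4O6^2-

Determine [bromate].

n(S2O3^2-) = 0.03481 × 0.1351 = 4.703 × 10^-3 mol
n(I2) = n(S2O3^2-)/2 = 2.351 × 10^-3 mol
From the 1:3 ratio, n(BrO3^-) in the aliquot = 1/3 × 2.351 × 10^-3 = 7.838 × 10^-4 mol
[BrO3^-] = 7.838 × 10^-4 / 0.01998 = 0.03923 mol/L

0.03923 M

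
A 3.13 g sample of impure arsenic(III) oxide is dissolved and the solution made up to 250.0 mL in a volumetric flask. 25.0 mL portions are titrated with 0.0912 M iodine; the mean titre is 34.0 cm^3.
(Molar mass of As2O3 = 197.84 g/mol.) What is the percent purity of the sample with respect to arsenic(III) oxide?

98.0 %

As2O3 + 2 I2 + 2 H2O → As2O5 + 4 HI
n(I2) per titration = 0.0340 × 0.0912 = 3.10 × 10^-3 mol
From the 1:2 ratio, n(As2O3) in each aliquot = 1/2 × 3.10 × 10^-3 = 1.55 × 10^-3 mol
n(As2O3) in the whole flask = 1.55 × 10^-3 × 250.0/25.0 = 0.0155 mol
mass of As2O3 = 0.0155 × 197.84 = 3.07 g
% As2O3 = 3.07 / 3.13 × 100 = 98.0 %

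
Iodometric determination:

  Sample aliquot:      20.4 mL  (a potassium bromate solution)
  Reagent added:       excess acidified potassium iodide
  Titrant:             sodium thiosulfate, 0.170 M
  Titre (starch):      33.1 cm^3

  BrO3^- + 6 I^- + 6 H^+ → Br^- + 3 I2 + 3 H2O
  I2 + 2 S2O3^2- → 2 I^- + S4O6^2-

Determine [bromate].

n(S2O3^2-) = 0.0331 × 0.170 = 5.63 × 10^-3 mol
n(I2) = n(S2O3^2-)/2 = 2.81 × 10^-3 mol
From the 1:3 ratio, n(BrO3^-) in the aliquot = 1/3 × 2.81 × 10^-3 = 9.38 × 10^-4 mol
[BrO3^-] = 9.38 × 10^-4 / 0.0204 = 0.0460 mol/L

0.0460 M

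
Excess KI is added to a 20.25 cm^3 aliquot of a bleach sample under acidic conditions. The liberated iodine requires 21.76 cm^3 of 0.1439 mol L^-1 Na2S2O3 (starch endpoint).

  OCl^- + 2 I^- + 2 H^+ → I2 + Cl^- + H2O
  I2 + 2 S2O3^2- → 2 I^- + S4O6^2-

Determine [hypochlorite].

n(S2O3^2-) = 0.02176 × 0.1439 = 3.131 × 10^-3 mol
n(I2) = n(S2O3^2-)/2 = 1.566 × 10^-3 mol
n(OCl^-) in the aliquot = 1.566 × 10^-3 mol (1:1 ratio)
[OCl^-] = 1.566 × 10^-3 / 0.02025 = 0.07732 mol/L

0.07732 mol/L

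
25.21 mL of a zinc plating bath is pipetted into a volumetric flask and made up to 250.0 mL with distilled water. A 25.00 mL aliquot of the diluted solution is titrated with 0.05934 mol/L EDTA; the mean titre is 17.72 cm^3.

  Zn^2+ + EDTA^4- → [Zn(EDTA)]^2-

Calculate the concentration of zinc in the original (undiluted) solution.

n(EDTA) = 0.01772 × 0.05934 = 1.052 × 10^-3 mol
n(Zn2+) in the aliquot = 1.052 × 10^-3 mol (1:1 ratio)
[Zn2+]_dilute = 1.052 × 10^-3 / 0.02500 = 0.04206 mol/L
Dilution factor = 250.0 / 25.21 = 9.917
[Zn2+]_stock = 0.04206 × 9.917 = 0.4171 mol/L

0.4171 mol/L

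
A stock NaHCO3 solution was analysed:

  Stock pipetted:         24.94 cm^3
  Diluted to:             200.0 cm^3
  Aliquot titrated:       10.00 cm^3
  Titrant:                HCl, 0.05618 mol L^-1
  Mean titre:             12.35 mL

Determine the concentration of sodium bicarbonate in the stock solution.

0.5564 mol/L

NaHCO3 + HCl → NaCl + H2O + CO2
n(HCl) = 0.01235 × 0.05618 = 6.938 × 10^-4 mol
n(NaHCO3) in the aliquot = 6.938 × 10^-4 mol (1:1 ratio)
[NaHCO3]_dilute = 6.938 × 10^-4 / 0.01000 = 0.06938 mol/L
Dilution factor = 200.0 / 24.94 = 8.019
[NaHCO3]_stock = 0.06938 × 8.019 = 0.5564 mol/L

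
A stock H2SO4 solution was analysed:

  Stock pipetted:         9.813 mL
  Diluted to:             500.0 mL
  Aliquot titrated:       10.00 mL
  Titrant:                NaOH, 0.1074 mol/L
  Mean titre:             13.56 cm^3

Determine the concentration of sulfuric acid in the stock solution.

3.710 mol/L

H2SO4 + 2 NaOH → Na2SO4 + 2 H2O
n(NaOH) = 0.01356 × 0.1074 = 1.456 × 10^-3 mol
From the 1:2 ratio, n(H2SO4) in the aliquot = 1/2 × 1.456 × 10^-3 = 7.282 × 10^-4 mol
[H2SO4]_dilute = 7.282 × 10^-4 / 0.01000 = 0.07282 mol/L
Dilution factor = 500.0 / 9.813 = 50.95
[H2SO4]_stock = 0.07282 × 50.95 = 3.710 mol/L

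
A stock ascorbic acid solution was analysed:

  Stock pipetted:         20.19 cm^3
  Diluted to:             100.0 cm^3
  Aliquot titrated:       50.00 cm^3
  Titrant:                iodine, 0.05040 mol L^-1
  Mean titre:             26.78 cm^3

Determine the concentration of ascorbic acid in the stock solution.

0.1337 mol/L

C6H8O6 + I2 → C6H6O6 + 2 HI
n(I2) = 0.02678 × 0.05040 = 1.350 × 10^-3 mol
n(C6H8O6) in the aliquot = 1.350 × 10^-3 mol (1:1 ratio)
[C6H8O6]_dilute = 1.350 × 10^-3 / 0.05000 = 0.02699 mol/L
Dilution factor = 100.0 / 20.19 = 4.953
[C6H8O6]_stock = 0.02699 × 4.953 = 0.1337 mol/L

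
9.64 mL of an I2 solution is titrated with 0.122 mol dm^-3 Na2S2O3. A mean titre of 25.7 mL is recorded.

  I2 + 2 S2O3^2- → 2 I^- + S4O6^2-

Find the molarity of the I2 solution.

n(Na2S2O3) = 0.0257 L × 0.122 mol/L = 3.14 × 10^-3 mol
From the 1:2 mole ratio, n(I2) = 1/2 × 3.14 × 10^-3 = 1.57 × 10^-3 mol
[I2] = 1.57 × 10^-3 mol / 0.00964 L = 0.163 mol/L

0.163 mol/L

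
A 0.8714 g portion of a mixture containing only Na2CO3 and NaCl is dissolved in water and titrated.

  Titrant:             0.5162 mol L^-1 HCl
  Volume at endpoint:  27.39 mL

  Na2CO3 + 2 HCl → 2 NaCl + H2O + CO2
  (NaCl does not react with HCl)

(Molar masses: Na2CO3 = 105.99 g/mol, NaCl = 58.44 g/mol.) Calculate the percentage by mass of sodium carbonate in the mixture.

85.99 %

n(HCl) = 0.02739 × 0.5162 = 0.01414 mol
Let x = n(Na2CO3), y = n(NaCl).
Titrant: 2x = 0.01414;  mass: 105.99x + 58.44y = 0.8714
Solving, x = 7.069 × 10^-3 mol, y = 2.090 × 10^-3 mol
mass of Na2CO3 = 7.069 × 10^-3 × 105.99 = 0.7493 g
% Na2CO3 = 0.7493 / 0.8714 × 100 = 85.99 %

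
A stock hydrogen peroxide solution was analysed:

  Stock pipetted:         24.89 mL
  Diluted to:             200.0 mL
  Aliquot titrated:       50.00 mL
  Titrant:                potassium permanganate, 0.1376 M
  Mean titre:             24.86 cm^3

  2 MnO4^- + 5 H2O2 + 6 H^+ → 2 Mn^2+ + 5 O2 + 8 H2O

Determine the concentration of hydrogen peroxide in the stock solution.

1.374 M

n(KMnO4) = 0.02486 × 0.1376 = 3.421 × 10^-3 mol
From the 5:2 ratio, n(H2O2) in the aliquot = 5/2 × 3.421 × 10^-3 = 8.552 × 10^-3 mol
[H2O2]_dilute = 8.552 × 10^-3 / 0.05000 = 0.1710 mol/L
Dilution factor = 200.0 / 24.89 = 8.035
[H2O2]_stock = 0.1710 × 8.035 = 1.374 mol/L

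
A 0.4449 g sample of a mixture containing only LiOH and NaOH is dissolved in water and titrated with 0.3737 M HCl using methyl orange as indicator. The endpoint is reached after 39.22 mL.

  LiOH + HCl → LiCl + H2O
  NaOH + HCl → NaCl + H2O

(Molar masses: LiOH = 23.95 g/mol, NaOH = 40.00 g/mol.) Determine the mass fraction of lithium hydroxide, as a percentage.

47.41 %

n(HCl) = 0.03922 × 0.3737 = 0.01466 mol
Let x = n(LiOH), y = n(NaOH).
Titrant: 1x + 1y = 0.01466;  mass: 23.95x + 40.00y = 0.4449
Solving, x = 8.808 × 10^-3 mol, y = 5.849 × 10^-3 mol
mass of LiOH = 8.808 × 10^-3 × 23.95 = 0.2109 g
% LiOH = 0.2109 / 0.4449 × 100 = 47.41 %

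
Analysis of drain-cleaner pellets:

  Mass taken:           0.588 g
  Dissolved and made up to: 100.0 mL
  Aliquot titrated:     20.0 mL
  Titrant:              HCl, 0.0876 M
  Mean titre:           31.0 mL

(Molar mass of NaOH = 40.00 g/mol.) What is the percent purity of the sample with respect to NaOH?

92.4 %

NaOH + HCl → NaCl + H2O
n(HCl) per titration = 0.0310 × 0.0876 = 2.72 × 10^-3 mol
n(NaOH) in each aliquot = 2.72 × 10^-3 mol (1:1 ratio)
n(NaOH) in the whole flask = 2.72 × 10^-3 × 100.0/20.0 = 0.0136 mol
mass of NaOH = 0.0136 × 40.00 = 0.543 g
% NaOH = 0.543 / 0.588 × 100 = 92.4 %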